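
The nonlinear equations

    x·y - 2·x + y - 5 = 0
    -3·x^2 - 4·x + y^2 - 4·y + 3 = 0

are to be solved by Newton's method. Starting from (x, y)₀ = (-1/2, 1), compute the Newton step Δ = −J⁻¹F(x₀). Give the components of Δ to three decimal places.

At (-1/2, 1): F = (-3.500, 1.250).
Jacobian J = [[y - 2, x + 1], [-6·x - 4, 2·y - 4]].
At the point, J = [[-1.000, 0.500], [-1.000, -2.000]] (det J = 2.500).
Solving J·Δ = −F gives Δ = (-2.550, 1.900).

(-2.550, 1.900)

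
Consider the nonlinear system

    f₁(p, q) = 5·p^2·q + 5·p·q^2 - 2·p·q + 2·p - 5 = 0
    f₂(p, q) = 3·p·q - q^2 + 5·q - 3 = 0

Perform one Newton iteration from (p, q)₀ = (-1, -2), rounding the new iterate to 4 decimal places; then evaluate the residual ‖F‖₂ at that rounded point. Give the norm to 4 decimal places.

At (-1, -2): F = (-41.0000, -11.0000).
Jacobian J = [[10·p·q + 5·q^2 - 2·q + 2, 5·p^2 + 10·p·q - 2·p], [3·q, 3·p - 2·q + 5]].
At the point, J = [[46.0000, 27.0000], [-6.0000, 6.0000]] (det J = 438.0000).
Solving J·Δ = −F gives Δ = (-0.1164, 1.7169).
Then the next iterate is (p, q)₁ = (-1.1164, -0.2831).
Re-evaluating at (-1.1164, -0.2831): F = (-10.076485, -3.547487), so ‖F‖₂ = 10.6827.

10.6827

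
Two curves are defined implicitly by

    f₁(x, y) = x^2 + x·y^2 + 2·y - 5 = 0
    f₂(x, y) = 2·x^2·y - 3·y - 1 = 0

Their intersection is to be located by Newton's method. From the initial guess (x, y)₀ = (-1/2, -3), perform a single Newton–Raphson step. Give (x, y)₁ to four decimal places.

At (-1/2, -3): F = (-15.2500, 6.5000).
Jacobian J = [[2·x + y^2, 2·x·y + 2], [4·x·y, 2·x^2 - 3]].
At the point, J = [[8.0000, 5.0000], [6.0000, -2.5000]] (det J = -50.0000).
Solving J·Δ = −F gives Δ = (0.1125, 2.8700).
Then the next iterate is (x, y)₁ = (-0.3875, -0.1300).

(-0.3875, -0.1300)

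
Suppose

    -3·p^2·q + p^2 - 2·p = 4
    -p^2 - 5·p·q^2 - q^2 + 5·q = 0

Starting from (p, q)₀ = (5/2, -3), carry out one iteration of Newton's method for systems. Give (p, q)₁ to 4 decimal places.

At (5/2, -3): F = (53.5000, -142.7500).
Jacobian J = [[-6·p·q + 2·p - 2, -3·p^2], [-2·p - 5·q^2, -10·p·q - 2·q + 5]].
At the point, J = [[48.0000, -18.7500], [-50.0000, 86.0000]] (det J = 3190.5000).
Solving J·Δ = −F gives Δ = (-0.6032, 1.3092).
Then the next iterate is (p, q)₁ = (1.8968, -1.6908).

(1.8968, -1.6908)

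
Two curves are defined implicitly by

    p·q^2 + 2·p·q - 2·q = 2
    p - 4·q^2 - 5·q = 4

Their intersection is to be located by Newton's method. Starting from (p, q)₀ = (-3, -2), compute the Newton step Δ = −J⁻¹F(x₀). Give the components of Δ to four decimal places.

(18.5000, -0.5000)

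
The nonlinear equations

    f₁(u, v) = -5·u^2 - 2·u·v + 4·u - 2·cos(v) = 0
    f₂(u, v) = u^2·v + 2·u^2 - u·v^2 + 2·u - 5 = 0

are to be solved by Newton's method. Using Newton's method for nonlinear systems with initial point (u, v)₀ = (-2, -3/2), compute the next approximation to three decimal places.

At (-2, -3/2): F = (-34.14147, -2.500).
Jacobian J = [[-10·u - 2·v + 4, -2·u + 2·sin(v)], [2·u·v + 4·u - v^2 + 2, u^2 - 2·u·v]].
At the point, J = [[27.000, 2.00501], [-2.250, -2.000]] (det J = -49.48873).
Solving J·Δ = −F gives Δ = (1.481, -2.916).
Then the next iterate is (u, v)₁ = (-0.519, -4.416).

(-0.519, -4.416)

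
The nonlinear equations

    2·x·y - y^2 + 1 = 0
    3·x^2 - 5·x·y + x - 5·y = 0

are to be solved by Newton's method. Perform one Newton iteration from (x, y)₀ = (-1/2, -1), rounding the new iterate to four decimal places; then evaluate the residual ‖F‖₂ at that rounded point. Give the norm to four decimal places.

At (-1/2, -1): F = (1.0000, 2.7500).
Jacobian J = [[2·y, 2·x - 2·y], [6·x - 5·y + 1, -5·x - 5]].
At the point, J = [[-2.0000, 1.0000], [3.0000, -2.5000]] (det J = 2.0000).
Solving J·Δ = −F gives Δ = (2.6250, 4.2500).
Then the next iterate is (x, y)₁ = (2.1250, 3.2500).
Re-evaluating at (2.1250, 3.2500): F = (4.2500, -35.109375), so ‖F‖₂ = 35.3657.

35.3657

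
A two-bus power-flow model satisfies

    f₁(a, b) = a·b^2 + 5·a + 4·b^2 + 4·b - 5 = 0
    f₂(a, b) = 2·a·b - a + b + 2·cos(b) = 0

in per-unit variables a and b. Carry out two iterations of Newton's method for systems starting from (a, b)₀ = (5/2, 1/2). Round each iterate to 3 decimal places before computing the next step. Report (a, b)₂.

At (5/2, 1/2): F = (11.125, 2.25517).
Jacobian J = [[b^2 + 5, 2·a·b + 8·b + 4], [2·b - 1, 2·a - 2·sin(b) + 1]].
At the point, J = [[5.250, 10.500], [0.000, 5.04115]] (det J = 26.46603).
Solving J·Δ = −F gives Δ = (-1.224, -0.447).
Then the next iterate is (a, b)₁ = (1.276, 0.053).
Round to (1.276, 0.053) and repeat: F = (1.60682, 0.90945), J = [[5.00281, 4.55926], [-0.894, 3.44605]].
Δ = (-0.065, -0.281), so (a, b)₂ = (1.211, -0.228).

(1.211, -0.228)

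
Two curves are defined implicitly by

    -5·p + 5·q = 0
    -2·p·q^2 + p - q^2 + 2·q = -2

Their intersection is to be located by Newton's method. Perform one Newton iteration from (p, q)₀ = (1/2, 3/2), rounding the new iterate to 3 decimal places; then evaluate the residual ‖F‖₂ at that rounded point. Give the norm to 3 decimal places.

At (1/2, 3/2): F = (5.000, 1.000).
Jacobian J = [[-5, 5], [-2·q^2 + 1, -4·p·q - 2·q + 2]].
At the point, J = [[-5.000, 5.000], [-3.500, -4.000]] (det J = 37.500).
Solving J·Δ = −F gives Δ = (0.667, -0.333).
Then the next iterate is (p, q)₁ = (1.167, 1.167).
Re-evaluating at (1.167, 1.167): F = (0.000, 0.96046), so ‖F‖₂ = 0.960.

0.960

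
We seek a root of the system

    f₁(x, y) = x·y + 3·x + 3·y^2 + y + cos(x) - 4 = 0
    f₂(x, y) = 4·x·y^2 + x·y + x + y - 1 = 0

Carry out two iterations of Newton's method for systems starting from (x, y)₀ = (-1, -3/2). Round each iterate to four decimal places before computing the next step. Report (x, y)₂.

At (-1, -3/2): F = (0.290302, -11.0000).
Jacobian J = [[y - sin(x) + 3, x + 6·y + 1], [4·y^2 + y + 1, 8·x·y + x + 1]].
At the point, J = [[2.341471, -9.0000], [8.5000, 12.0000]] (det J = 104.597652).
Solving J·Δ = −F gives Δ = (0.9132, 0.2698).
Then the next iterate is (x, y)₁ = (-0.0868, -1.2302).
Round to (-0.0868, -1.2302) and repeat: F = (0.152593, -2.735668), J = [[1.856491, -6.4680], [5.823368, 1.767451]].
Δ = (0.4255, 0.1457), so (x, y)₂ = (0.3387, -1.0845).

(0.3387, -1.0845)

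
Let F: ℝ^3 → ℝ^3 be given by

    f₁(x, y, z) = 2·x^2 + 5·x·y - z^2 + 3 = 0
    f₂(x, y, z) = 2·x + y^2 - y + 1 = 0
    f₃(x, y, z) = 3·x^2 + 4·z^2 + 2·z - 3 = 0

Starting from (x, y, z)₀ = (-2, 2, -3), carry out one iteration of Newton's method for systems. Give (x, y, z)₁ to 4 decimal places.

At (-2, 2, -3): F = (-18.0000, -1.0000, 39.0000).
Jacobian J = [[4·x + 5·y, 5·x, -2·z], [2, 2·y - 1, 0], [6·x, 0, 8·z + 2]].
At the point, J = [[2.0000, -10.0000, 6.0000], [2.0000, 3.0000, 0.0000], [-12.0000, 0.0000, -22.0000]] (det J = -356.0000).
Solving J·Δ = −F gives Δ = (1.9831, -0.9888, 0.6910).
Then the next iterate is (x, y, z)₁ = (-0.0169, 1.0112, -2.3090).

(-0.0169, 1.0112, -2.3090)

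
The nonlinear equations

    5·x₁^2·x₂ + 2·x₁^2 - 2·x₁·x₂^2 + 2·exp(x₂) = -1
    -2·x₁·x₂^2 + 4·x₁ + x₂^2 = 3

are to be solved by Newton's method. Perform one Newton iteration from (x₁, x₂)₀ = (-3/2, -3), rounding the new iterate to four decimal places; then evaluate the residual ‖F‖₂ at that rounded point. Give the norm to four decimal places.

6.6556

At (-3/2, -3): F = (-1.150426, 27.0000).
Jacobian J = [[10·x₁·x₂ + 4·x₁ - 2·x₂^2, 5·x₁^2 - 4·x₁·x₂ + 2·exp(x₂)], [-2·x₂^2 + 4, -4·x₁·x₂ + 2·x₂]].
At the point, J = [[21.0000, -6.650426], [-14.0000, -24.0000]] (det J = -597.105962).
Solving J·Δ = −F gives Δ = (0.3470, 0.9226).
Then the next iterate is (x₁, x₂)₁ = (-1.1530, -2.0774).
Re-evaluating at (-1.1530, -2.0774): F = (0.052510, 6.655343), so ‖F‖₂ = 6.6556.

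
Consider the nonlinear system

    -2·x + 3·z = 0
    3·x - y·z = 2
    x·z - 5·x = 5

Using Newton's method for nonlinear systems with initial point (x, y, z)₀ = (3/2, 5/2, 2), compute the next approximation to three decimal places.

(-4.000, -1.167, -2.667)

At (3/2, 5/2, 2): F = (3.000, -2.500, -9.500).
Jacobian J = [[-2, 0, 3], [3, -z, -y], [z - 5, 0, x]].
At the point, J = [[-2.000, 0.000, 3.000], [3.000, -2.000, -2.500], [-3.000, 0.000, 1.500]] (det J = -12.000).
Solving J·Δ = −F gives Δ = (-5.500, -3.667, -4.667).
Then the next iterate is (x, y, z)₁ = (-4.000, -1.167, -2.667).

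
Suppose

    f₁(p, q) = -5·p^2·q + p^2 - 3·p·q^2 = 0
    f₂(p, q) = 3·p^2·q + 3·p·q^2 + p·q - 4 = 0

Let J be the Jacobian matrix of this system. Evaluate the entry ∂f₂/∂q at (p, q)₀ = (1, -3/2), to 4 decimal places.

-5.0000

∂f₂/∂q = 3·p^2 + 6·p·q + p.
At (1, -3/2) this is -5.0000.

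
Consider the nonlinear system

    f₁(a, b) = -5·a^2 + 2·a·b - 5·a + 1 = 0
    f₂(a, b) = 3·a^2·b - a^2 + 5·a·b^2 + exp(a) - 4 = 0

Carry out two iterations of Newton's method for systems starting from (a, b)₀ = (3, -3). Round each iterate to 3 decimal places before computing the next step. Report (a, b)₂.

(0.455, -1.699)

At (3, -3): F = (-77.000, 61.08554).
Jacobian J = [[-10·a + 2·b - 5, 2·a], [6·a·b - 2·a + 5·b^2 + exp(a), 3·a^2 + 10·a·b]].
At the point, J = [[-41.000, 6.000], [5.08554, -63.000]] (det J = 2552.48678).
Solving J·Δ = −F gives Δ = (-1.757, 0.828).
Then the next iterate is (a, b)₁ = (1.243, -2.172).
Round to (1.243, -2.172) and repeat: F = (-18.33984, 17.17319), J = [[-21.774, 2.486], [8.36914, -22.36281]].
Δ = (-0.788, 0.473), so (a, b)₂ = (0.455, -1.699).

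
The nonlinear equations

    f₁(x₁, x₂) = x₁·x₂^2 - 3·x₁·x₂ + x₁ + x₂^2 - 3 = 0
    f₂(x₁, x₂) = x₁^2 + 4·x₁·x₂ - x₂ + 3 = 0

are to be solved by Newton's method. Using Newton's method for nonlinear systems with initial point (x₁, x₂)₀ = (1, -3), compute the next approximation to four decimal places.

At (1, -3): F = (25.0000, -5.0000).
Jacobian J = [[x₂^2 - 3·x₂ + 1, 2·x₁·x₂ - 3·x₁ + 2·x₂], [2·x₁ + 4·x₂, 4·x₁ - 1]].
At the point, J = [[19.0000, -15.0000], [-10.0000, 3.0000]] (det J = -93.0000).
Solving J·Δ = −F gives Δ = (0.0000, 1.6667).
Then the next iterate is (x₁, x₂)₁ = (1.0000, -1.3333).

(1.0000, -1.3333)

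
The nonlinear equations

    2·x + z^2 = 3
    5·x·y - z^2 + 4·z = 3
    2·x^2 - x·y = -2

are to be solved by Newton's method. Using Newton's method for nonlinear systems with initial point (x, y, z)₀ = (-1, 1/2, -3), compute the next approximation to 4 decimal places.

(-0.8400, -3.2800, -2.2800)

At (-1, 1/2, -3): F = (4.0000, -26.5000, 4.5000).
Jacobian J = [[2, 0, 2·z], [5·y, 5·x, -2·z + 4], [4·x - y, -x, 0]].
At the point, J = [[2.0000, 0.0000, -6.0000], [2.5000, -5.0000, 10.0000], [-4.5000, 1.0000, 0.0000]] (det J = 100.0000).
Solving J·Δ = −F gives Δ = (0.1600, -3.7800, 0.7200).
Then the next iterate is (x, y, z)₁ = (-0.8400, -3.2800, -2.2800).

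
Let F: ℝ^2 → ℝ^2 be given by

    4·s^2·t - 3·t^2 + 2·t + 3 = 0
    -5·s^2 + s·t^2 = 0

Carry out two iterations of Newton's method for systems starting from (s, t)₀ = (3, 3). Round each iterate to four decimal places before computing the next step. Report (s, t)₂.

(1.2481, 2.3691)

At (3, 3): F = (90.0000, -18.0000).
Jacobian J = [[8·s·t, 4·s^2 - 6·t + 2], [-10·s + t^2, 2·s·t]].
At the point, J = [[72.0000, 20.0000], [-21.0000, 18.0000]] (det J = 1716.0000).
Solving J·Δ = −F gives Δ = (-1.1538, -0.3462).
Then the next iterate is (s, t)₁ = (1.8462, 2.6538).
Round to (1.8462, 2.6538) and repeat: F = (23.361062, -4.040124), J = [[39.195564, -0.288982], [-11.419346, 9.798891]].
Δ = (-0.5981, -0.2847), so (s, t)₂ = (1.2481, 2.3691).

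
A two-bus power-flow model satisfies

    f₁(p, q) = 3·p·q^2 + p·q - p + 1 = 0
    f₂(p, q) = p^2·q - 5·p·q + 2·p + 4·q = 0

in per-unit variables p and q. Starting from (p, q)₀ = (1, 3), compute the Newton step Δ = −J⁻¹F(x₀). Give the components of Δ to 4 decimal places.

(0.2857, -2.0150)

At (1, 3): F = (30.0000, 2.0000).
Jacobian J = [[3·q^2 + q - 1, 6·p·q + p], [2·p·q - 5·q + 2, p^2 - 5·p + 4]].
At the point, J = [[29.0000, 19.0000], [-7.0000, 0.0000]] (det J = 133.0000).
Solving J·Δ = −F gives Δ = (0.2857, -2.0150).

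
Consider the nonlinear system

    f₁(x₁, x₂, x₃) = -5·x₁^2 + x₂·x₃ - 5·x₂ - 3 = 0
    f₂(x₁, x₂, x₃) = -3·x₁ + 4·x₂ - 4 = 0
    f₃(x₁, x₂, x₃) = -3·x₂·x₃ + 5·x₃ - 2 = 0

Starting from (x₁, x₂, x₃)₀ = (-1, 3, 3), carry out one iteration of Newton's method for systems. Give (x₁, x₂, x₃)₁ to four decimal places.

(-0.8727, 0.3455, 5.4727)

At (-1, 3, 3): F = (-14.0000, 11.0000, -14.0000).
Jacobian J = [[-10·x₁, x₃ - 5, x₂], [-3, 4, 0], [0, -3·x₃, -3·x₂ + 5]].
At the point, J = [[10.0000, -2.0000, 3.0000], [-3.0000, 4.0000, 0.0000], [0.0000, -9.0000, -4.0000]] (det J = -55.0000).
Solving J·Δ = −F gives Δ = (0.1273, -2.6545, 2.4727).
Then the next iterate is (x₁, x₂, x₃)₁ = (-0.8727, 0.3455, 5.4727).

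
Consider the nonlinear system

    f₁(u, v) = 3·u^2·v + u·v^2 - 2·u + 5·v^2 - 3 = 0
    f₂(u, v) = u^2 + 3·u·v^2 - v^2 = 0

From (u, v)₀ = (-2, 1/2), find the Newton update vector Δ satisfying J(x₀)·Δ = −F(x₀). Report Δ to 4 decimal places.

(0.8544, -0.0752)

At (-2, 1/2): F = (7.7500, 2.2500).
Jacobian J = [[6·u·v + v^2 - 2, 3·u^2 + 2·u·v + 10·v], [2·u + 3·v^2, 6·u·v - 2·v]].
At the point, J = [[-7.7500, 15.0000], [-3.2500, -7.0000]] (det J = 103.0000).
Solving J·Δ = −F gives Δ = (0.8544, -0.0752).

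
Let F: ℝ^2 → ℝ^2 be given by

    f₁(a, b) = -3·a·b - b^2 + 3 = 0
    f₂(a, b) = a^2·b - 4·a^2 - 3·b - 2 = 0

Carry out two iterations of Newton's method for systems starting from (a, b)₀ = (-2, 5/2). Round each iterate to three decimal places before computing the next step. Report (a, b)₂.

(2.558, -0.606)

At (-2, 5/2): F = (11.750, -15.500).
Jacobian J = [[-3·b, -3·a - 2·b], [2·a·b - 8·a, a^2 - 3]].
At the point, J = [[-7.500, 1.000], [6.000, 1.000]] (det J = -13.500).
Solving J·Δ = −F gives Δ = (2.019, 3.389).
Then the next iterate is (a, b)₁ = (0.019, 5.889).
Round to (0.019, 5.889) and repeat: F = (-32.01599, -19.66632), J = [[-17.667, -11.835], [0.07178, -2.99964]].
Δ = (2.539, -6.495), so (a, b)₂ = (2.558, -0.606).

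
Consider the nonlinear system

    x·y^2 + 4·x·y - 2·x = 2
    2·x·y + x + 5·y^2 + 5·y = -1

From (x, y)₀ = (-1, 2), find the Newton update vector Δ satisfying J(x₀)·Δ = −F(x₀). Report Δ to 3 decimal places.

(0.252, -1.185)

At (-1, 2): F = (-12.000, 26.000).
Jacobian J = [[y^2 + 4·y - 2, 2·x·y + 4·x], [2·y + 1, 2·x + 10·y + 5]].
At the point, J = [[10.000, -8.000], [5.000, 23.000]] (det J = 270.000).
Solving J·Δ = −F gives Δ = (0.252, -1.185).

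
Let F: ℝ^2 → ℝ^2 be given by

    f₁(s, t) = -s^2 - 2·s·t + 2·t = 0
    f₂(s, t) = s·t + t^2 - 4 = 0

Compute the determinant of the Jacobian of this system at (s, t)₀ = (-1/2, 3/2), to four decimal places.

-9.5000

J = [[-2·s - 2·t, -2·s + 2], [t, s + 2·t]].
At the point, J = [[-2.0000, 3.0000], [1.5000, 2.5000]].
det J = -9.5000.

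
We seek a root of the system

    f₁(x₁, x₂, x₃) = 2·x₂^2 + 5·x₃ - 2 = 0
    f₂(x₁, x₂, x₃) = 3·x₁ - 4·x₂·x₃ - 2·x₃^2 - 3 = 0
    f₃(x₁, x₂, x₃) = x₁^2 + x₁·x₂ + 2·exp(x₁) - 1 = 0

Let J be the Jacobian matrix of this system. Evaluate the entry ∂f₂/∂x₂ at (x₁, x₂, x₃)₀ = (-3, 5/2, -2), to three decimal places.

8.000

∂f₂/∂x₂ = -4·x₃.
At (-3, 5/2, -2) this is 8.000.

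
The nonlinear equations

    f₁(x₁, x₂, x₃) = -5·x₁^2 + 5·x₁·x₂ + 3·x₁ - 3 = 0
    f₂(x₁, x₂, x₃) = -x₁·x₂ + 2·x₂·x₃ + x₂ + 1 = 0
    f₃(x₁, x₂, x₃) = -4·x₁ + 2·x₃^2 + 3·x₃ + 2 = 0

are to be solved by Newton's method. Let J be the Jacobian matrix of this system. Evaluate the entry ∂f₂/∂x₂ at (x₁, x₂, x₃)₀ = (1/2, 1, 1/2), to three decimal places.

1.500

∂f₂/∂x₂ = -x₁ + 2·x₃ + 1.
At (1/2, 1, 1/2) this is 1.500.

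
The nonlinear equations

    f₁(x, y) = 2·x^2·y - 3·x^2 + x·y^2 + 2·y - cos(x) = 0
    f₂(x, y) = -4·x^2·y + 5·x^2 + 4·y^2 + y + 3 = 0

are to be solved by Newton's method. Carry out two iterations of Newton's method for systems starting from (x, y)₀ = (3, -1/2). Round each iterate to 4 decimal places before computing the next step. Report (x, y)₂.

(0.3620, -0.6592)

At (3, -1/2): F = (-35.260008, 66.5000).
Jacobian J = [[4·x·y - 6·x + y^2 + sin(x), 2·x^2 + 2·x·y + 2], [-8·x·y + 10·x, -4·x^2 + 8·y + 1]].
At the point, J = [[-23.608880, 17.0000], [42.0000, -39.0000]] (det J = 206.746320).
Solving J·Δ = −F gives Δ = (-1.1833, 0.4308).
Then the next iterate is (x, y)₁ = (1.8167, -0.0692).
Round to (1.8167, -0.0692) and repeat: F = (-10.244239, 20.365499), J = [[-10.428356, 8.349367], [19.172725, -12.755196]].
Δ = (-1.4547, -0.5900), so (x, y)₂ = (0.3620, -0.6592).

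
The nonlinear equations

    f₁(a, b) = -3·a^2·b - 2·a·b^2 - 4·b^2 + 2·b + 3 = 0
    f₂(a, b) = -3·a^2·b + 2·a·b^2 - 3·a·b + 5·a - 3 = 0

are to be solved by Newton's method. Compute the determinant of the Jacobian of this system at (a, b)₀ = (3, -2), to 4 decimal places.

J = [[-6·a·b - 2·b^2, -3·a^2 - 4·a·b - 8·b + 2], [-6·a·b + 2·b^2 - 3·b + 5, -3·a^2 + 4·a·b - 3·a]].
At the point, J = [[28.0000, 15.0000], [55.0000, -60.0000]].
det J = -2505.0000.

-2505.0000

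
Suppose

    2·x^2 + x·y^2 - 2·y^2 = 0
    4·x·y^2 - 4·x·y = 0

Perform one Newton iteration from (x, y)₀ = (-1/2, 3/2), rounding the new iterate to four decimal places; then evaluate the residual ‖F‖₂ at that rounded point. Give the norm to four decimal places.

At (-1/2, 3/2): F = (-5.1250, -1.5000).
Jacobian J = [[4·x + y^2, 2·x·y - 4·y], [4·y^2 - 4·y, 8·x·y - 4·x]].
At the point, J = [[0.2500, -7.5000], [3.0000, -4.0000]] (det J = 21.5000).
Solving J·Δ = −F gives Δ = (-0.4302, -0.6977).
Then the next iterate is (x, y)₁ = (-0.9302, 0.8023).
Re-evaluating at (-0.9302, 0.8023): F = (-0.155583, 0.590174), so ‖F‖₂ = 0.6103.

0.6103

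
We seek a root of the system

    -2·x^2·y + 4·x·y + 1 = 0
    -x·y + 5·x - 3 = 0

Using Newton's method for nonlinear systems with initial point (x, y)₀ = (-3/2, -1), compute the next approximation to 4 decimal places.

(0.7656, -2.0625)

At (-3/2, -1): F = (11.5000, -12.0000).
Jacobian J = [[-4·x·y + 4·y, -2·x^2 + 4·x], [-y + 5, -x]].
At the point, J = [[-10.0000, -10.5000], [6.0000, 1.5000]] (det J = 48.0000).
Solving J·Δ = −F gives Δ = (2.2656, -1.0625).
Then the next iterate is (x, y)₁ = (0.7656, -2.0625).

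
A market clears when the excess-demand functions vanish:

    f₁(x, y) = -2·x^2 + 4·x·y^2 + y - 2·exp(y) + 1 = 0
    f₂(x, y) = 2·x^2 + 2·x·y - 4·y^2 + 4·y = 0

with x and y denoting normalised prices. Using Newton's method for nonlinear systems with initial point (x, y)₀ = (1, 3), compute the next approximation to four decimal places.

At (1, 3): F = (-2.171074, -16.0000).
Jacobian J = [[-4·x + 4·y^2, 8·x·y - 2·exp(y) + 1], [4·x + 2·y, 2·x - 8·y + 4]].
At the point, J = [[32.0000, -15.171074], [10.0000, -18.0000]] (det J = -424.289262).
Solving J·Δ = −F gives Δ = (-0.4800, -1.1556).
Then the next iterate is (x, y)₁ = (0.5200, 1.8444).

(0.5200, 1.8444)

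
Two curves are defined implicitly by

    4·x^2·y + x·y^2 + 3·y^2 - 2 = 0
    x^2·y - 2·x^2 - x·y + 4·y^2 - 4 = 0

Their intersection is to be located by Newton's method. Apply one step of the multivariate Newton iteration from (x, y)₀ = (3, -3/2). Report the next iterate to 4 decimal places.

At (3, -3/2): F = (-42.5000, -22.0000).
Jacobian J = [[8·x·y + y^2, 4·x^2 + 2·x·y + 6·y], [2·x·y - 4·x - y, x^2 - x + 8·y]].
At the point, J = [[-33.7500, 18.0000], [-19.5000, -6.0000]] (det J = 553.5000).
Solving J·Δ = −F gives Δ = (-1.1762, 0.1558).
Then the next iterate is (x, y)₁ = (1.8238, -1.3442).

(1.8238, -1.3442)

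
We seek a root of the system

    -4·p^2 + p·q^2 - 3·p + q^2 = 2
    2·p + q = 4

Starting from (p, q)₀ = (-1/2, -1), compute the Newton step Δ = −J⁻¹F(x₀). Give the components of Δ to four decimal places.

At (-1/2, -1): F = (-1.0000, -6.0000).
Jacobian J = [[-8·p + q^2 - 3, 2·p·q + 2·q], [2, 1]].
At the point, J = [[2.0000, -1.0000], [2.0000, 1.0000]] (det J = 4.0000).
Solving J·Δ = −F gives Δ = (1.7500, 2.5000).

(1.7500, 2.5000)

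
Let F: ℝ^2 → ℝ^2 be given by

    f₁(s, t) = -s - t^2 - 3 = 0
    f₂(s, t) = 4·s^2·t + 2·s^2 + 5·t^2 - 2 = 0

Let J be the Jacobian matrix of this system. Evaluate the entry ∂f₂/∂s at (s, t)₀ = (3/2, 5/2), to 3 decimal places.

36.000

∂f₂/∂s = 8·s·t + 4·s.
At (3/2, 5/2) this is 36.000.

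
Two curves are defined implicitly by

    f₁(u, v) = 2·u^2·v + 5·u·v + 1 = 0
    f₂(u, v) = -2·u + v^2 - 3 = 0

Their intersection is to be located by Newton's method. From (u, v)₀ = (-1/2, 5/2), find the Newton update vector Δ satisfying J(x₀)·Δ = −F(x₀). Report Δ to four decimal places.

(0.3433, -0.7127)

At (-1/2, 5/2): F = (-4.0000, 4.2500).
Jacobian J = [[4·u·v + 5·v, 2·u^2 + 5·u], [-2, 2·v]].
At the point, J = [[7.5000, -2.0000], [-2.0000, 5.0000]] (det J = 33.5000).
Solving J·Δ = −F gives Δ = (0.3433, -0.7127).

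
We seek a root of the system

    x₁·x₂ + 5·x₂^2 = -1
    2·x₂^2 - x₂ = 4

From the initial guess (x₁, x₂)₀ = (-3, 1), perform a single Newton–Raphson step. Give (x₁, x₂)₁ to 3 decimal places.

(-13.000, 2.000)

At (-3, 1): F = (3.000, -3.000).
Jacobian J = [[x₂, x₁ + 10·x₂], [0, 4·x₂ - 1]].
At the point, J = [[1.000, 7.000], [0.000, 3.000]] (det J = 3.000).
Solving J·Δ = −F gives Δ = (-10.000, 1.000).
Then the next iterate is (x₁, x₂)₁ = (-13.000, 2.000).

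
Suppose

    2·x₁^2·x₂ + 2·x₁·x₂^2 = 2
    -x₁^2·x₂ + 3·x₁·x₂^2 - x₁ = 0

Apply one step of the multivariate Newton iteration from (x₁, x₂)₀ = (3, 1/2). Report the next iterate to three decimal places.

(1.385, 0.583)

At (3, 1/2): F = (8.500, -5.250).
Jacobian J = [[4·x₁·x₂ + 2·x₂^2, 2·x₁^2 + 4·x₁·x₂], [-2·x₁·x₂ + 3·x₂^2 - 1, -x₁^2 + 6·x₁·x₂]].
At the point, J = [[6.500, 24.000], [-3.250, 0.000]] (det J = 78.000).
Solving J·Δ = −F gives Δ = (-1.615, 0.083).
Then the next iterate is (x₁, x₂)₁ = (1.385, 0.583).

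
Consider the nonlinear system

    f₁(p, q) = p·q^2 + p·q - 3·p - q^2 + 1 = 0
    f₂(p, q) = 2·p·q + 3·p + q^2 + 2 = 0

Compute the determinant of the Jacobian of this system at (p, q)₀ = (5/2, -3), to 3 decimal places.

-22.500

J = [[q^2 + q - 3, 2·p·q + p - 2·q], [2·q + 3, 2·p + 2·q]].
At the point, J = [[3.000, -6.500], [-3.000, -1.000]].
det J = -22.500.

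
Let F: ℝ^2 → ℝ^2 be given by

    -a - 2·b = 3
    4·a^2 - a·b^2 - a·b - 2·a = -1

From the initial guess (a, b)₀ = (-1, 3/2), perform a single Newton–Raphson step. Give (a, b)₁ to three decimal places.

(-0.952, -1.024)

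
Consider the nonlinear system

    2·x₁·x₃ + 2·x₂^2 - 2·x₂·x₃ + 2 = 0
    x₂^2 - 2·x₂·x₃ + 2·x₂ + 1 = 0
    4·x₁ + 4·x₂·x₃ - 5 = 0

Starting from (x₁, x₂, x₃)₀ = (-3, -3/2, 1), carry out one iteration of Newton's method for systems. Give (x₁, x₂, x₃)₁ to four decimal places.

At (-3, -3/2, 1): F = (3.5000, 3.2500, -23.0000).
Jacobian J = [[2·x₃, 4·x₂ - 2·x₃, 2·x₁ - 2·x₂], [0, 2·x₂ - 2·x₃ + 2, -2·x₂], [4, 4·x₃, 4·x₂]].
At the point, J = [[2.0000, -8.0000, -3.0000], [0.0000, -3.0000, 3.0000], [4.0000, 4.0000, -6.0000]] (det J = -120.0000).
Solving J·Δ = −F gives Δ = (4.8750, 1.5000, 0.4167).
Then the next iterate is (x₁, x₂, x₃)₁ = (1.8750, 0.0000, 1.4167).

(1.8750, 0.0000, 1.4167)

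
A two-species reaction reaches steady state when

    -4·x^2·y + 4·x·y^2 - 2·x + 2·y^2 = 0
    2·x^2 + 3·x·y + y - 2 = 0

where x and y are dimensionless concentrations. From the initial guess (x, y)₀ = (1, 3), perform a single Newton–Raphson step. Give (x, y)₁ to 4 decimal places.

(0.4043, 1.9362)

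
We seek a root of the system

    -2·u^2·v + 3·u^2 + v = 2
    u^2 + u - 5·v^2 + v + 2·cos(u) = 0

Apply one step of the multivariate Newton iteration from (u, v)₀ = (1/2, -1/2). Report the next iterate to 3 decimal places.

(0.899, -0.695)

At (1/2, -1/2): F = (-1.500, 0.75517).
Jacobian J = [[-4·u·v + 6·u, -2·u^2 + 1], [2·u - 2·sin(u) + 1, -10·v + 1]].
At the point, J = [[4.000, 0.500], [1.04115, 6.000]] (det J = 23.47943).
Solving J·Δ = −F gives Δ = (0.399, -0.195).
Then the next iterate is (u, v)₁ = (0.899, -0.695).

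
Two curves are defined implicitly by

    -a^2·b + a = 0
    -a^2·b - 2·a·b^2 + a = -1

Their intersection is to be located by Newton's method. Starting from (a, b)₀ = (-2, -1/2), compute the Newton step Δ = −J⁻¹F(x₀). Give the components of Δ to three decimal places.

At (-2, -1/2): F = (0.000, 2.000).
Jacobian J = [[-2·a·b + 1, -a^2], [-2·a·b - 2·b^2 + 1, -a^2 - 4·a·b]].
At the point, J = [[-1.000, -4.000], [-1.500, -8.000]] (det J = 2.000).
Solving J·Δ = −F gives Δ = (-4.000, 1.000).

(-4.000, 1.000)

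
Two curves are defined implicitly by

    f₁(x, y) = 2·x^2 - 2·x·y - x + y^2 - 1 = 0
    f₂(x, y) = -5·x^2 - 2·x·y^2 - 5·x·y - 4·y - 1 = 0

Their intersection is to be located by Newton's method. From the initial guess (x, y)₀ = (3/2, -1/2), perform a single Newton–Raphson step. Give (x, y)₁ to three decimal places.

At (3/2, -1/2): F = (3.750, -7.250).
Jacobian J = [[4·x - 2·y - 1, -2·x + 2·y], [-10·x - 2·y^2 - 5·y, -4·x·y - 5·x - 4]].
At the point, J = [[6.000, -4.000], [-13.000, -8.500]] (det J = -103.000).
Solving J·Δ = −F gives Δ = (-0.591, 0.051).
Then the next iterate is (x, y)₁ = (0.909, -0.449).

(0.909, -0.449)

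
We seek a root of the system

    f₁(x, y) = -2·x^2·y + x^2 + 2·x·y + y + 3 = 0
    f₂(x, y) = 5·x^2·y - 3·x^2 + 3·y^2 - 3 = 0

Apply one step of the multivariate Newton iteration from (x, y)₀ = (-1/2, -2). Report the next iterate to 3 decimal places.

(-0.085, -0.964)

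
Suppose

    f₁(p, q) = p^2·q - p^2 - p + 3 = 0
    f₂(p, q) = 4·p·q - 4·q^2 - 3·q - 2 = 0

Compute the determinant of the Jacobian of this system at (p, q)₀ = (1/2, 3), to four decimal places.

-28.0000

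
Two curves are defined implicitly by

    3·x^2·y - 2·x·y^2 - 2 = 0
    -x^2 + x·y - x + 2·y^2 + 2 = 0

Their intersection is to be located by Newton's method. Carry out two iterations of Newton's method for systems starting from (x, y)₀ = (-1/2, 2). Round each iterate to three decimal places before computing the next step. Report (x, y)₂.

(-1.338, -0.061)

At (-1/2, 2): F = (3.500, 9.250).
Jacobian J = [[6·x·y - 2·y^2, 3·x^2 - 4·x·y], [-2·x + y - 1, x + 4·y]].
At the point, J = [[-14.000, 4.750], [2.000, 7.500]] (det J = -114.500).
Solving J·Δ = −F gives Δ = (-0.154, -1.192).
Then the next iterate is (x, y)₁ = (-0.654, 0.808).
Round to (-0.654, 0.808) and repeat: F = (-0.10927, 3.00358), J = [[-4.47632, 3.39688], [1.116, 2.578]].
Δ = (-0.684, -0.869), so (x, y)₂ = (-1.338, -0.061).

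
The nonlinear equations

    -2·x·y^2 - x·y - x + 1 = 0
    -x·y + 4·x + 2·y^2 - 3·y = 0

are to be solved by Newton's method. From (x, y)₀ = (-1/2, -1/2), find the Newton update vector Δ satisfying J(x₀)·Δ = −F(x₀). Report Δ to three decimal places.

(1.019, 0.963)

At (-1/2, -1/2): F = (1.500, -0.250).
Jacobian J = [[-2·y^2 - y - 1, -4·x·y - x], [-y + 4, -x + 4·y - 3]].
At the point, J = [[-1.000, -0.500], [4.500, -4.500]] (det J = 6.750).
Solving J·Δ = −F gives Δ = (1.019, 0.963).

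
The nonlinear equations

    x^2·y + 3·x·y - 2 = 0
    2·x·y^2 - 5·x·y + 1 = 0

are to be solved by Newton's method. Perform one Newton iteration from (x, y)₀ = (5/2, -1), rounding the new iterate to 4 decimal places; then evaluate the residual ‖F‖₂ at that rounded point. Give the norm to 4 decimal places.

7.4020

At (5/2, -1): F = (-15.7500, 18.5000).
Jacobian J = [[2·x·y + 3·y, x^2 + 3·x], [2·y^2 - 5·y, 4·x·y - 5·x]].
At the point, J = [[-8.0000, 13.7500], [7.0000, -22.5000]] (det J = 83.7500).
Solving J·Δ = −F gives Δ = (-1.1940, 0.4507).
Then the next iterate is (x, y)₁ = (1.3060, -0.5493).
Re-evaluating at (1.3060, -0.5493): F = (-5.089063, 5.375049), so ‖F‖₂ = 7.4020.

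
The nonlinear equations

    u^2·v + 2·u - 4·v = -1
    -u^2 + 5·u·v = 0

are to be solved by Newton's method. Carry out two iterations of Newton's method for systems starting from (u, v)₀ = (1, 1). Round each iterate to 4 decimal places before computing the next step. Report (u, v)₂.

(0.1344, 0.2820)

At (1, 1): F = (0.0000, 4.0000).
Jacobian J = [[2·u·v + 2, u^2 - 4], [-2·u + 5·v, 5·u]].
At the point, J = [[4.0000, -3.0000], [3.0000, 5.0000]] (det J = 29.0000).
Solving J·Δ = −F gives Δ = (-0.4138, -0.5517).
Then the next iterate is (u, v)₁ = (0.5862, 0.4483).
Round to (0.5862, 0.4483) and repeat: F = (0.533250, 0.970337), J = [[2.525587, -3.656370], [1.0691, 2.9310]].
Δ = (-0.4518, -0.1663), so (u, v)₂ = (0.1344, 0.2820).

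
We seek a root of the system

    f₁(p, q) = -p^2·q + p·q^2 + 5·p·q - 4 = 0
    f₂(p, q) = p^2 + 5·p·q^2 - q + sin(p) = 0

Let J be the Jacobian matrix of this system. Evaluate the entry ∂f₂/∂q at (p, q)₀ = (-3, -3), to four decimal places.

∂f₂/∂q = 10·p·q - 1.
At (-3, -3) this is 89.0000.

89.0000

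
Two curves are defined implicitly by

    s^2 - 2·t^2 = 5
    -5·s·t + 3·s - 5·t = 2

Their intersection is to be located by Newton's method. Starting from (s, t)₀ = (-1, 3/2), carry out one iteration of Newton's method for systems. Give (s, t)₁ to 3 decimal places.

(-2.111, 0.454)

At (-1, 3/2): F = (-8.500, -5.000).
Jacobian J = [[2·s, -4·t], [-5·t + 3, -5·s - 5]].
At the point, J = [[-2.000, -6.000], [-4.500, 0.000]] (det J = -27.000).
Solving J·Δ = −F gives Δ = (-1.111, -1.046).
Then the next iterate is (s, t)₁ = (-2.111, 0.454).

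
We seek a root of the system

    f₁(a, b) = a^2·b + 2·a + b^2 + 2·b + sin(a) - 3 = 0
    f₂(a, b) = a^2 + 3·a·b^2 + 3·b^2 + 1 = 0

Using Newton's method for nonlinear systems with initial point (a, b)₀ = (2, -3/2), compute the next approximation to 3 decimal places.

(1.368, -0.816)

At (2, -3/2): F = (-4.84070, 25.250).
Jacobian J = [[2·a·b + cos(a) + 2, a^2 + 2·b + 2], [2·a + 3·b^2, 6·a·b + 6·b]].
At the point, J = [[-4.41615, 3.000], [10.750, -27.000]] (det J = 86.98596).
Solving J·Δ = −F gives Δ = (-0.632, 0.684).
Then the next iterate is (a, b)₁ = (1.368, -0.816).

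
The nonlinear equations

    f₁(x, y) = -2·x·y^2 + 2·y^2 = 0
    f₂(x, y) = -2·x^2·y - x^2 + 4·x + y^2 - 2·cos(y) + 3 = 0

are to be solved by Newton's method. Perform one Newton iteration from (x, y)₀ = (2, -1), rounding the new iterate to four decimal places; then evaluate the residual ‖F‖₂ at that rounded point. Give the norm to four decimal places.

49.2070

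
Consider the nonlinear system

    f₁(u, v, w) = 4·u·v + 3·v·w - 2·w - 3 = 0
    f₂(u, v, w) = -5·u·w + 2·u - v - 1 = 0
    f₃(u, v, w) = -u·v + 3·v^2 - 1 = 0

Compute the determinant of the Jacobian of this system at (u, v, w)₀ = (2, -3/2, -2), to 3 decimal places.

1478.250

J = [[4·v, 4·u + 3·w, 3·v - 2], [-5·w + 2, -1, -5·u], [-v, -u + 6·v, 0]].
At the point, J = [[-6.000, 2.000, -6.500], [12.000, -1.000, -10.000], [1.500, -11.000, 0.000]].
det J = 1478.250.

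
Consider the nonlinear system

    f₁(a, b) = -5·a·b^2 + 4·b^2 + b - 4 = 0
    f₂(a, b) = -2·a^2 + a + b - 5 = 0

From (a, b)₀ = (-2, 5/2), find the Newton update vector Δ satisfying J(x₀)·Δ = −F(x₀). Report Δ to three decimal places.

At (-2, 5/2): F = (86.000, -12.500).
Jacobian J = [[-5·b^2, -10·a·b + 8·b + 1], [-4·a + 1, 1]].
At the point, J = [[-31.250, 71.000], [9.000, 1.000]] (det J = -670.250).
Solving J·Δ = −F gives Δ = (1.452, -0.572).

(1.452, -0.572)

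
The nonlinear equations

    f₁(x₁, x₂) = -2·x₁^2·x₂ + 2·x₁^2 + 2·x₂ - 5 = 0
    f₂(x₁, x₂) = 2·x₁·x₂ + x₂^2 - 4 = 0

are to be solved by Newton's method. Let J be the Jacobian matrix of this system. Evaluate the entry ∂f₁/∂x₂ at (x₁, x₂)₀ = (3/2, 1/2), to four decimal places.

-2.5000

∂f₁/∂x₂ = -2·x₁^2 + 2.
At (3/2, 1/2) this is -2.5000.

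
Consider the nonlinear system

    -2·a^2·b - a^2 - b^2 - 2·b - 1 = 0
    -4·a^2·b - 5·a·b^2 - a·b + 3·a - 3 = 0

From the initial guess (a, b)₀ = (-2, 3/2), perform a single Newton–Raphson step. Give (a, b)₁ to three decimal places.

(-0.972, 1.053)

At (-2, 3/2): F = (-22.250, -7.500).
Jacobian J = [[-4·a·b - 2·a, -2·a^2 - 2·b - 2], [-8·a·b - 5·b^2 - b + 3, -4·a^2 - 10·a·b - a]].
At the point, J = [[16.000, -13.000], [14.250, 16.000]] (det J = 441.250).
Solving J·Δ = −F gives Δ = (1.028, -0.447).
Then the next iterate is (a, b)₁ = (-0.972, 1.053).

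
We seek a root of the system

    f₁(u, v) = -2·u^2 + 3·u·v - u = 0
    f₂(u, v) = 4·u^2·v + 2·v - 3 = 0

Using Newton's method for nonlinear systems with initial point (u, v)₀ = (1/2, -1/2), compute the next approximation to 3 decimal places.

At (1/2, -1/2): F = (-1.750, -4.500).
Jacobian J = [[-4·u + 3·v - 1, 3·u], [8·u·v, 4·u^2 + 2]].
At the point, J = [[-4.500, 1.500], [-2.000, 3.000]] (det J = -10.500).
Solving J·Δ = −F gives Δ = (0.143, 1.595).
Then the next iterate is (u, v)₁ = (0.643, 1.095).

(0.643, 1.095)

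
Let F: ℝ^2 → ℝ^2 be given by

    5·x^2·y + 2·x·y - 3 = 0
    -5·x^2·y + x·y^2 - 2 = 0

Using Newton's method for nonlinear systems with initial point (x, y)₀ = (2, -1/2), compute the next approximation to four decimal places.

At (2, -1/2): F = (-15.0000, 8.5000).
Jacobian J = [[10·x·y + 2·y, 5·x^2 + 2·x], [-10·x·y + y^2, -5·x^2 + 2·x·y]].
At the point, J = [[-11.0000, 24.0000], [10.2500, -22.0000]] (det J = -4.0000).
Solving J·Δ = −F gives Δ = (31.5000, 15.0625).
Then the next iterate is (x, y)₁ = (33.5000, 14.5625).

(33.5000, 14.5625)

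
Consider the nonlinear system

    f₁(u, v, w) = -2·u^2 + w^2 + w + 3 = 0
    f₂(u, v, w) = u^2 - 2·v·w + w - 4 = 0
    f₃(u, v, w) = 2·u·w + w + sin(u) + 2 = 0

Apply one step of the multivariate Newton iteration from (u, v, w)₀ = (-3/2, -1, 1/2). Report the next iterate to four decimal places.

At (-3/2, -1, 1/2): F = (-0.7500, -0.2500, 0.002505).
Jacobian J = [[-4·u, 0, 2·w + 1], [2·u, -2·w, -2·v + 1], [2·w + cos(u), 0, 2·u + 1]].
At the point, J = [[6.0000, 0.0000, 2.0000], [-3.0000, -1.0000, 3.0000], [1.070737, 0.0000, -2.0000]] (det J = 14.141474).
Solving J·Δ = −F gives Δ = (0.1057, -0.3936, 0.0578).
Then the next iterate is (u, v, w)₁ = (-1.3943, -1.3936, 0.5578).

(-1.3943, -1.3936, 0.5578)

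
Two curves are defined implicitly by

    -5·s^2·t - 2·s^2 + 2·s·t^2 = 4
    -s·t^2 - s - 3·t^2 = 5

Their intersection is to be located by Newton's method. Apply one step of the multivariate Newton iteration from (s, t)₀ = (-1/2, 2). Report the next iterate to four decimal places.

At (-1/2, 2): F = (-11.0000, -14.5000).
Jacobian J = [[-10·s·t - 4·s + 2·t^2, -5·s^2 + 4·s·t], [-t^2 - 1, -2·s·t - 6·t]].
At the point, J = [[20.0000, -5.2500], [-5.0000, -10.0000]] (det J = -226.2500).
Solving J·Δ = −F gives Δ = (0.1497, -1.5249).
Then the next iterate is (s, t)₁ = (-0.3503, 0.4751).

(-0.3503, 0.4751)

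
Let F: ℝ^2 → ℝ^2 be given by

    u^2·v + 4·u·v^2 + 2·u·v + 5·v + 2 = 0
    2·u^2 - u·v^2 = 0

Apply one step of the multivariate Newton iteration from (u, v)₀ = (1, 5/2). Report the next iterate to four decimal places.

At (1, 5/2): F = (47.0000, -4.2500).
Jacobian J = [[2·u·v + 4·v^2 + 2·v, u^2 + 8·u·v + 2·u + 5], [4·u - v^2, -2·u·v]].
At the point, J = [[35.0000, 28.0000], [-2.2500, -5.0000]] (det J = -112.0000).
Solving J·Δ = −F gives Δ = (-1.0357, -0.3839).
Then the next iterate is (u, v)₁ = (-0.0357, 2.1161).

(-0.0357, 2.1161)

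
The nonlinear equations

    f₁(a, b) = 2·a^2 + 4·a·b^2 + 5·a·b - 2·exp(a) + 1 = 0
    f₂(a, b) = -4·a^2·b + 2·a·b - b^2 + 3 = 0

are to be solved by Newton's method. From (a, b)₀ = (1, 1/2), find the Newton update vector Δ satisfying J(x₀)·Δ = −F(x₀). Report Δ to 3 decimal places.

At (1, 1/2): F = (1.06344, 1.750).
Jacobian J = [[4·a + 4·b^2 + 5·b - 2·exp(a), 8·a·b + 5·a], [-8·a·b + 2·b, -4·a^2 + 2·a - 2·b]].
At the point, J = [[2.06344, 9.000], [-3.000, -3.000]] (det J = 20.80969).
Solving J·Δ = −F gives Δ = (0.910, -0.327).

(0.910, -0.327)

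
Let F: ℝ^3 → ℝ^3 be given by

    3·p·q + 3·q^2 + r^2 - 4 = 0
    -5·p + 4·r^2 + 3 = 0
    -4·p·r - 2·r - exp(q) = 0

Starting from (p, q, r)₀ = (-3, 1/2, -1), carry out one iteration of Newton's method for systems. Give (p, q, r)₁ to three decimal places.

(3.394, 1.389, -2.246)

At (-3, 1/2, -1): F = (-6.750, 22.000, -11.64872).
Jacobian J = [[3·q, 3·p + 6·q, 2·r], [-5, 0, 8·r], [-4·r, -exp(q), -4·p - 2]].
At the point, J = [[1.500, -6.000, -2.000], [-5.000, 0.000, -8.000], [4.000, -1.64872, 10.000]] (det J = -144.27187).
Solving J·Δ = −F gives Δ = (6.394, 0.889, -1.246).
Then the next iterate is (p, q, r)₁ = (3.394, 1.389, -2.246).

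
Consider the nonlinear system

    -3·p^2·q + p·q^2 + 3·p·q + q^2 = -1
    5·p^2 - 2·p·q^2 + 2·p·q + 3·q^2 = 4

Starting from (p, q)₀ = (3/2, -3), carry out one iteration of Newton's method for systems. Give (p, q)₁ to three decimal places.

At (3/2, -3): F = (30.250, -1.750).
Jacobian J = [[-6·p·q + q^2 + 3·q, -3·p^2 + 2·p·q + 3·p + 2·q], [10·p - 2·q^2 + 2·q, -4·p·q + 2·p + 6·q]].
At the point, J = [[27.000, -17.250], [-9.000, 3.000]] (det J = -74.250).
Solving J·Δ = −F gives Δ = (0.816, 3.030).
Then the next iterate is (p, q)₁ = (2.316, 0.030).

(2.316, 0.030)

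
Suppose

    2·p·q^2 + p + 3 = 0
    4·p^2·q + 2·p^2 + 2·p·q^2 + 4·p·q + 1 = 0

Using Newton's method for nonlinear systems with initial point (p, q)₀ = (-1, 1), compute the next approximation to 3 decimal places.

(-0.889, 1.083)

At (-1, 1): F = (0.000, 1.000).
Jacobian J = [[2·q^2 + 1, 4·p·q], [8·p·q + 4·p + 2·q^2 + 4·q, 4·p^2 + 4·p·q + 4·p]].
At the point, J = [[3.000, -4.000], [-6.000, -4.000]] (det J = -36.000).
Solving J·Δ = −F gives Δ = (0.111, 0.083).
Then the next iterate is (p, q)₁ = (-0.889, 1.083).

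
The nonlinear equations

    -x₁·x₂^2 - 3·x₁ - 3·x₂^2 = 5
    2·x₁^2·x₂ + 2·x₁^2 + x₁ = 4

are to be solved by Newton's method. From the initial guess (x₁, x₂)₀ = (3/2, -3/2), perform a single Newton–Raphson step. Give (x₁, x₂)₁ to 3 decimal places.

(8.667, 2.741)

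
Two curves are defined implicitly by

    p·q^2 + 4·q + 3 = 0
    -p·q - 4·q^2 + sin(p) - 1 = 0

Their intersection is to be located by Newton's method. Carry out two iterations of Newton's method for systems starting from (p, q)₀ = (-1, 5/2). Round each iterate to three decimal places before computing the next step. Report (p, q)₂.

At (-1, 5/2): F = (6.750, -24.34147).
Jacobian J = [[q^2, 2·p·q + 4], [-q + cos(p), -p - 8·q]].
At the point, J = [[6.250, -1.000], [-1.95970, -19.000]] (det J = -120.70970).
Solving J·Δ = −F gives Δ = (-1.264, -1.151).
Then the next iterate is (p, q)₁ = (-2.264, 1.349).
Round to (-2.264, 1.349) and repeat: F = (4.27597, -5.99427), J = [[1.81980, -2.10827], [-1.98800, -8.528]].
Δ = (-2.491, -0.122), so (p, q)₂ = (-4.755, 1.227).

(-4.755, 1.227)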